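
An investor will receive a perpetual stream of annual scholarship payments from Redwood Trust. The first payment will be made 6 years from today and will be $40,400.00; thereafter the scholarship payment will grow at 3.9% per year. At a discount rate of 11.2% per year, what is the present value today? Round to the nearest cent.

Value at end of year 5: C₁ / (r − g) = $40,400.00 / (0.112 − 0.039) = $553,424.6575
Discount to today: PV = $553,424.6575 / (1 + 0.112)^5 = $553,424.6575 / 1.700294 = $325,487.69

$325487.69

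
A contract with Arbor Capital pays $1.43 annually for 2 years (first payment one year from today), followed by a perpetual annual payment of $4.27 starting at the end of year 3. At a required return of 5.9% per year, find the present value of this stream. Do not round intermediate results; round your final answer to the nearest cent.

PV of 2-year annuity: $1.43 × [1 − (1+0.059)^−2] / 0.059 = 2.62543
Perpetuity value at year 2: $4.27 / 0.059 = 72.37288
PV of perpetuity: 72.37288 / (1+0.059)^2 = 64.53331
Total PV = 2.62543 + 64.53331 = 67.15874

$67.16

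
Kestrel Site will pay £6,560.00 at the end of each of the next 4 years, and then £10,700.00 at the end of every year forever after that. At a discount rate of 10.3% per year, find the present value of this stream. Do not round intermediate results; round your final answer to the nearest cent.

PV of 4-year annuity: £6,560.00 × [1 − (1+0.103)^−4] / 0.103 = 20659.99226
Perpetuity value at year 4: £10,700.00 / 0.103 = 103883.49515
PV of perpetuity: 103883.49515 / (1+0.103)^4 = 70185.03216
Total PV = 20659.99226 + 70185.03216 = 90845.02442

£90845.02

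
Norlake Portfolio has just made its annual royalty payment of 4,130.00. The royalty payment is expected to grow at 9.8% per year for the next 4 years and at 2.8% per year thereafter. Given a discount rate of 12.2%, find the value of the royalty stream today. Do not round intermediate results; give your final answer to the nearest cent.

D_1 = 4534.74000
D_2 = 4979.14452
D_3 = 5467.10068
D_4 = 6002.87655
Terminal value at year 4: TV = D_4×(1+g_2)/(r−g_2) = 6170.95709/0.094 = 65648.47972
P_0 = D_1/(1+r)^1 + D_2/(1+r)^2 + D_3/(1+r)^3 + D_4/(1+r)^4 + TV/(1+r)^4
    = 4041.65775 + 3955.20518 + 3870.60186 + 3787.80824 + 41424.11564 = 57079.38868

57079.39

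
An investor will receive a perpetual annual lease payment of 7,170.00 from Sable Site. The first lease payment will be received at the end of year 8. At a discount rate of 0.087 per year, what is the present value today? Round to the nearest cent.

Value at end of year 7: C / r = 7,170.00 / 0.087 = 82,413.7931
Discount to today: PV = 82,413.7931 / (1 + 0.087)^7 = 82,413.7931 / 1.793109 = 45,961.38

45961.38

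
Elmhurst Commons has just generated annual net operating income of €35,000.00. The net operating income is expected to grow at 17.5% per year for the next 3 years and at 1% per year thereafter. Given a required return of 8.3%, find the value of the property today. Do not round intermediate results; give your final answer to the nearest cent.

D_1 = 41125.00000
D_2 = 48321.87500
D_3 = 56778.20312
Terminal value at year 3: TV = D_3×(1+g_2)/(r−g_2) = 57345.98516/0.073 = 785561.44050
P_0 = D_1/(1+r)^1 + D_2/(1+r)^2 + D_3/(1+r)^3 + TV/(1+r)^3
    = 37973.22253 + 41199.01798 + 44698.84222 + 618436.03623 = 742307.11896

€742307.12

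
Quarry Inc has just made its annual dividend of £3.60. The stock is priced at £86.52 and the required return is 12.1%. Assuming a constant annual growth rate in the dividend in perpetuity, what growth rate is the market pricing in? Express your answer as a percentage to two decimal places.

P = D₀(1+g)/(r−g) ⇒ P(r−g) = D₀(1+g) ⇒ g(P+D₀) = P·r − D₀
g = (P·r − D₀)/(P + D₀) = (£86.52×0.121 − £3.60) / (£86.52 + £3.60) = 0.076220

7.62%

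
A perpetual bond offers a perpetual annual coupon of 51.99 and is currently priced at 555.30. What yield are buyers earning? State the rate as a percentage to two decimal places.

9.36%

P = C/r ⇒ r = C/P = 51.99/555.30 = 0.093625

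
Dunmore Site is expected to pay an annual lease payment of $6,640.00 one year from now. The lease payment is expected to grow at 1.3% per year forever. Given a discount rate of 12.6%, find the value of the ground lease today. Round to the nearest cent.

$58761.06

Growing perpetuity: P = D₁ / (r − g) = $6,640.0000 / (0.126 − 0.013) = $58,761.06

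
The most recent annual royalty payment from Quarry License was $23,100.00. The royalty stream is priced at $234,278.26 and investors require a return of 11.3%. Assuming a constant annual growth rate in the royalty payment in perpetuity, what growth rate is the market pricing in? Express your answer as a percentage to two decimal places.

1.31%

P = D₀(1+g)/(r−g) ⇒ P(r−g) = D₀(1+g) ⇒ g(P+D₀) = P·r − D₀
g = (P·r − D₀)/(P + D₀) = ($234,278.26×0.113 − $23,100.00) / ($234,278.26 + $23,100.00) = 0.013107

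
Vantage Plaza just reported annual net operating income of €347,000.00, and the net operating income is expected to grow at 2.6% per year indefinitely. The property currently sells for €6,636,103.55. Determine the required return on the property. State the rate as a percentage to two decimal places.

7.96%

D₁ = €347,000.00 × 1.026 = €356,022.0000
P = D₁/(r − g) ⇒ r = D₁/P + g = €356,022.0000/€6,636,103.55 + 0.026 = 0.053649 + 0.026 = 0.079649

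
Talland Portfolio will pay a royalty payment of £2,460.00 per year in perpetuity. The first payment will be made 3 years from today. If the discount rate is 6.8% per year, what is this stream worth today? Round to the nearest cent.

Value at end of year 2: C / r = £2,460.00 / 0.068 = £36,176.4706
Discount to today: PV = £36,176.4706 / (1 + 0.068)^2 = £36,176.4706 / 1.140624 = £31,716.39

£31716.39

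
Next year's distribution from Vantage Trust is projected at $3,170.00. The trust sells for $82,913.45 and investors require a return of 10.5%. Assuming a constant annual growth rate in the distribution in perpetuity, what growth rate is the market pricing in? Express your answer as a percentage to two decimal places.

P = D₁/(r−g) ⇒ g = r − D₁/P = 0.105 − $3,170.00/$82,913.45 = 0.066767

6.68%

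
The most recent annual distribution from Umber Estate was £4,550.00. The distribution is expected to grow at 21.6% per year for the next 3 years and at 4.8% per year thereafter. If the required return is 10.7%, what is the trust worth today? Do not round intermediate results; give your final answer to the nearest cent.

D_1 = 5532.80000
D_2 = 6727.88480
D_3 = 8181.10792
Terminal value at year 3: TV = D_3×(1+g_2)/(r−g_2) = 8573.80110/0.059 = 145318.66266
P_0 = D_1/(1+r)^1 + D_2/(1+r)^2 + D_3/(1+r)^3 + TV/(1+r)^3
    = 4998.01265 + 5490.13855 + 6030.72130 + 107121.96481 = 123640.83732

£123640.84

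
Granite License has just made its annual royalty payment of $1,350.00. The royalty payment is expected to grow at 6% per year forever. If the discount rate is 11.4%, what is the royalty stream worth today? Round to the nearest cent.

D₁ = D₀ × (1 + g) = $1,350.00 × 1.06 = $1,431.0000
Growing perpetuity: P = D₁ / (r − g) = $1,431.0000 / (0.114 − 0.06) = $26,500.00

$26500.00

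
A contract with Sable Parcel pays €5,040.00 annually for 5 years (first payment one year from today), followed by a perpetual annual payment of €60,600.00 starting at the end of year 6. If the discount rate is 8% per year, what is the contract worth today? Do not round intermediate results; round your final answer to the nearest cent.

PV of 5-year annuity: €5,040.00 × [1 − (1+0.08)^−5] / 0.08 = 20123.25859
Perpetuity value at year 5: €60,600.00 / 0.08 = 757500.00000
PV of perpetuity: 757500.00000 / (1+0.08)^5 = 515541.77175
Total PV = 20123.25859 + 515541.77175 = 535665.03034

€535665.03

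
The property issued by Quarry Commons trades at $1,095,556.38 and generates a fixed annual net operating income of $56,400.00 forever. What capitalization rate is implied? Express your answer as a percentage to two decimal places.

P = C/r ⇒ r = C/P = $56,400.00/$1,095,556.38 = 0.051481

5.15%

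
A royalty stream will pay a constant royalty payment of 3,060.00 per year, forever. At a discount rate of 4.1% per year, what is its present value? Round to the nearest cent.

74634.15

Level perpetuity: PV = C / r = 3,060.00 / 0.041 = 74,634.15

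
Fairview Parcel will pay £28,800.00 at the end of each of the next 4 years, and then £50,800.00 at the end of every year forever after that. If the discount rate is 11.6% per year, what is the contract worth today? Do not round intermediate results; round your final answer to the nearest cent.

PV of 4-year annuity: £28,800.00 × [1 − (1+0.116)^−4] / 0.116 = 88217.73888
Perpetuity value at year 4: £50,800.00 / 0.116 = 437931.03448
PV of perpetuity: 437931.03448 / (1+0.116)^4 = 282324.74506
Total PV = 88217.73888 + 282324.74506 = 370542.48395

£370542.48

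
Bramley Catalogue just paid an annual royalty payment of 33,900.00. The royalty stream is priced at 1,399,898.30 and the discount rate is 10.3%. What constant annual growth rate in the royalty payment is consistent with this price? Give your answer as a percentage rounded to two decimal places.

P = D₀(1+g)/(r−g) ⇒ P(r−g) = D₀(1+g) ⇒ g(P+D₀) = P·r − D₀
g = (P·r − D₀)/(P + D₀) = (1,399,898.30×0.103 − 33,900.00) / (1,399,898.30 + 33,900.00) = 0.076921

7.69%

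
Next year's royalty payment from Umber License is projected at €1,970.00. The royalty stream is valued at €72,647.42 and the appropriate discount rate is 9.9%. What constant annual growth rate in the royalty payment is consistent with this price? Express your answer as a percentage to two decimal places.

P = D₁/(r−g) ⇒ g = r − D₁/P = 0.099 − €1,970.00/€72,647.42 = 0.071883

7.19%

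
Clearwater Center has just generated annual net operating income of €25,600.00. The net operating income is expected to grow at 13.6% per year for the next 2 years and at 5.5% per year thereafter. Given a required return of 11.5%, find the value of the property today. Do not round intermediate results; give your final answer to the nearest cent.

D_1 = 29081.60000
D_2 = 33036.69760
Terminal value at year 2: TV = D_2×(1+g_2)/(r−g_2) = 34853.71597/0.06 = 580895.26613
P_0 = D_1/(1+r)^1 + D_2/(1+r)^2 + TV/(1+r)^2
    = 26082.15247 + 26573.38583 + 467248.70087 = 519904.23916

€519904.24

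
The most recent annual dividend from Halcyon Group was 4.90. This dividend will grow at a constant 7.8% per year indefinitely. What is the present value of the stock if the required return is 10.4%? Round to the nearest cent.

203.16

D₁ = D₀ × (1 + g) = 4.90 × 1.078 = 5.2822
Growing perpetuity: P = D₁ / (r − g) = 5.2822 / (0.104 − 0.078) = 203.16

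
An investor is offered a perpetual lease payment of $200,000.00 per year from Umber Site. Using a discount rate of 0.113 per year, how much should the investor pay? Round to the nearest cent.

Level perpetuity: PV = C / r = $200,000.00 / 0.113 = $1,769,911.50

$1769911.50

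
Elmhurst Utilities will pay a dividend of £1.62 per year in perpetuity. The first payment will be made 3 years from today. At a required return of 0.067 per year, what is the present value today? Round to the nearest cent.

£21.24

Value at end of year 2: C / r = £1.62 / 0.067 = £24.1791
Discount to today: PV = £24.1791 / (1 + 0.067)^2 = £24.1791 / 1.138489 = £21.24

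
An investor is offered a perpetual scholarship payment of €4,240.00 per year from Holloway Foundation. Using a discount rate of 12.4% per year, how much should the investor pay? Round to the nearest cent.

€34193.55

Level perpetuity: PV = C / r = €4,240.00 / 0.124 = €34,193.55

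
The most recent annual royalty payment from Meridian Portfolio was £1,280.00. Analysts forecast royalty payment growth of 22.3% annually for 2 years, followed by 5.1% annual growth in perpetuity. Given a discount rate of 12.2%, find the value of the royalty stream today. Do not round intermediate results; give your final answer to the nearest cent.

£25428.43

D_1 = 1565.44000
D_2 = 1914.53312
Terminal value at year 2: TV = D_2×(1+g_2)/(r−g_2) = 2012.17431/0.071 = 28340.48323
P_0 = D_1/(1+r)^1 + D_2/(1+r)^2 + TV/(1+r)^2
    = 1395.22282 + 1520.81774 + 22512.38655 = 25428.42710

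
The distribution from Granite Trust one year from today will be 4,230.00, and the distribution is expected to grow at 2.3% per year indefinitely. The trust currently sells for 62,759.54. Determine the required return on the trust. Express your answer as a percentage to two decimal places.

9.04%

P = D₁/(r − g) ⇒ r = D₁/P + g = 4,230.0000/62,759.54 + 0.023 = 0.067400 + 0.023 = 0.090400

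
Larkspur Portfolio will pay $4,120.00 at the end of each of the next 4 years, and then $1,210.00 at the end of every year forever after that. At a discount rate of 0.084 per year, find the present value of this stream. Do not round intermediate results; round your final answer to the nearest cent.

$23957.86

PV of 4-year annuity: $4,120.00 × [1 − (1+0.084)^−4] / 0.084 = 13525.34167
Perpetuity value at year 4: $1,210.00 / 0.084 = 14404.76190
PV of perpetuity: 14404.76190 / (1+0.084)^4 = 10432.51350
Total PV = 13525.34167 + 10432.51350 = 23957.85517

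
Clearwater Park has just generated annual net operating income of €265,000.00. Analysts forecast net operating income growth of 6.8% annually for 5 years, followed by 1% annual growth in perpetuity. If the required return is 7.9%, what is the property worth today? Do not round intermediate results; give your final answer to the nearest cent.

D_1 = 283020.00000
D_2 = 302265.36000
D_3 = 322819.40448
D_4 = 344771.12398
D_5 = 368215.56042
Terminal value at year 5: TV = D_5×(1+g_2)/(r−g_2) = 371897.71602/0.069 = 5389821.97130
P_0 = D_1/(1+r)^1 + D_2/(1+r)^2 + D_3/(1+r)^3 + D_4/(1+r)^4 + D_5/(1+r)^5 + TV/(1+r)^5
    = 262298.42447 + 259624.39048 + 256977.61727 + 254357.82692 + 251764.74435 + 3685252.05492 = 4970275.05841

€4970275.06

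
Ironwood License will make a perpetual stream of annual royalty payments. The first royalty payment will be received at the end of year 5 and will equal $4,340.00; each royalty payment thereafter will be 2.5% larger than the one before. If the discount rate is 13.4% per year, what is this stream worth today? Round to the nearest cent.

$24077.48

Value at end of year 4: C₁ / (r − g) = $4,340.00 / (0.134 − 0.025) = $39,816.5138
Discount to today: PV = $39,816.5138 / (1 + 0.134)^4 = $39,816.5138 / 1.653683 = $24,077.48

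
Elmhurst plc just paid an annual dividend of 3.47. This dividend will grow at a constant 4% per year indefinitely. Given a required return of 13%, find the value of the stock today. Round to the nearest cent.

40.10

D₁ = D₀ × (1 + g) = 3.47 × 1.04 = 3.6088
Growing perpetuity: P = D₁ / (r − g) = 3.6088 / (0.13 − 0.04) = 40.10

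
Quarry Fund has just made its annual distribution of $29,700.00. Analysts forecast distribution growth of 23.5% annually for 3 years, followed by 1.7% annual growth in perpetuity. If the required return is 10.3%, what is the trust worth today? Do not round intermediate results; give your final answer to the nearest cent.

$605185.40

D_1 = 36679.50000
D_2 = 45299.18250
D_3 = 55944.49039
Terminal value at year 3: TV = D_3×(1+g_2)/(r−g_2) = 56895.54672/0.086 = 661576.12470
P_0 = D_1/(1+r)^1 + D_2/(1+r)^2 + D_3/(1+r)^3 + TV/(1+r)^3
    = 33254.30644 + 37233.96958 + 41689.89341 + 493007.22792 = 605185.39735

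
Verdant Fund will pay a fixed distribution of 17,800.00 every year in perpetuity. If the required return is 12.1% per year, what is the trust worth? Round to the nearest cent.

147107.44

Level perpetuity: PV = C / r = 17,800.00 / 0.121 = 147,107.44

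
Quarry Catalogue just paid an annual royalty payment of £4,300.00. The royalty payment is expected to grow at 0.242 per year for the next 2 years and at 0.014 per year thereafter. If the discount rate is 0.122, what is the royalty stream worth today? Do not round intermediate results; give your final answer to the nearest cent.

£59498.66

D_1 = 5340.60000
D_2 = 6633.02520
Terminal value at year 2: TV = D_2×(1+g_2)/(r−g_2) = 6725.88755/0.108 = 62276.73660
P_0 = D_1/(1+r)^1 + D_2/(1+r)^2 + TV/(1+r)^2
    = 4759.89305 + 5268.97252 + 49469.79753 = 59498.66310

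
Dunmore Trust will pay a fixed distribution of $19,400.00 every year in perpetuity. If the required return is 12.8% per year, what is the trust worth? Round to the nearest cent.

$151562.50

Level perpetuity: PV = C / r = $19,400.00 / 0.128 = $151,562.50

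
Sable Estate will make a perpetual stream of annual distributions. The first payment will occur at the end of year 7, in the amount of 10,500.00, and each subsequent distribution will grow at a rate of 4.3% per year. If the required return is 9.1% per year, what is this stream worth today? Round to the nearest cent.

Value at end of year 6: C₁ / (r − g) = 10,500.00 / (0.091 − 0.043) = 218,750.0000
Discount to today: PV = 218,750.0000 / (1 + 0.091)^6 = 218,750.0000 / 1.686353 = 129,717.80

129717.80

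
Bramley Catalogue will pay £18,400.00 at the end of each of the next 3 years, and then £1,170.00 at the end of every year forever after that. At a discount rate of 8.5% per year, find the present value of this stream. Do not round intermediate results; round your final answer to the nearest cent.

£57770.51

PV of 3-year annuity: £18,400.00 × [1 − (1+0.085)^−3] / 0.085 = 46994.01163
Perpetuity value at year 3: £1,170.00 / 0.085 = 13764.70588
PV of perpetuity: 13764.70588 / (1+0.085)^3 = 10776.49971
Total PV = 46994.01163 + 10776.49971 = 57770.51134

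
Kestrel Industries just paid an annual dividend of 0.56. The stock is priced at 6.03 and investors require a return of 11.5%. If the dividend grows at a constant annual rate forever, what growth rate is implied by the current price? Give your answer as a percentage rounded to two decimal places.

2.03%

P = D₀(1+g)/(r−g) ⇒ P(r−g) = D₀(1+g) ⇒ g(P+D₀) = P·r − D₀
g = (P·r − D₀)/(P + D₀) = (6.03×0.115 − 0.56) / (6.03 + 0.56) = 0.020250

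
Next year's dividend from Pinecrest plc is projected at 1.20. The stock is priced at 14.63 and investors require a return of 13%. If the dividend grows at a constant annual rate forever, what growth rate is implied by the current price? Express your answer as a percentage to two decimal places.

P = D₁/(r−g) ⇒ g = r − D₁/P = 0.13 − 1.20/14.63 = 0.047977

4.80%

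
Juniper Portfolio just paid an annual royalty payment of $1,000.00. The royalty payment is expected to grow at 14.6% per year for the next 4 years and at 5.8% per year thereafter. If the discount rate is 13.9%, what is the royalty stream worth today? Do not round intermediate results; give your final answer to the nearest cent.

$17447.63

D_1 = 1146.00000
D_2 = 1313.31600
D_3 = 1505.06014
D_4 = 1724.79892
Terminal value at year 4: TV = D_4×(1+g_2)/(r−g_2) = 1824.83725/0.081 = 22528.85498
P_0 = D_1/(1+r)^1 + D_2/(1+r)^2 + D_3/(1+r)^3 + D_4/(1+r)^4 + TV/(1+r)^4
    = 1006.14574 + 1012.32925 + 1018.55077 + 1024.81052 + 13385.79665 = 17447.63293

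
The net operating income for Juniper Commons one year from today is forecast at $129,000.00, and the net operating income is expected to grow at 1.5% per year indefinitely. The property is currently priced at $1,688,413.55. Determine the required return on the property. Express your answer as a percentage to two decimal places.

9.14%

P = D₁/(r − g) ⇒ r = D₁/P + g = $129,000.0000/$1,688,413.55 + 0.015 = 0.076403 + 0.015 = 0.091403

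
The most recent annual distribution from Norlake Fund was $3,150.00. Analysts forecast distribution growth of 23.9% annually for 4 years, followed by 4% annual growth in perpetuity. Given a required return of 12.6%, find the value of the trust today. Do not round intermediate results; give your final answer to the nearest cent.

D_1 = 3902.85000
D_2 = 4835.63115
D_3 = 5991.34699
D_4 = 7423.27893
Terminal value at year 4: TV = D_4×(1+g_2)/(r−g_2) = 7720.21008/0.086 = 89769.88469
P_0 = D_1/(1+r)^1 + D_2/(1+r)^2 + D_3/(1+r)^3 + D_4/(1+r)^4 + TV/(1+r)^4
    = 3466.11901 + 3813.96221 + 4196.71330 + 4617.87547 + 55844.07546 = 71938.74545

$71938.75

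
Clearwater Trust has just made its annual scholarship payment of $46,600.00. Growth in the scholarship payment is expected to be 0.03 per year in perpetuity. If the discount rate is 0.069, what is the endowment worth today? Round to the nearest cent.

$1230717.95

D₁ = D₀ × (1 + g) = $46,600.00 × 1.03 = $47,998.0000
Growing perpetuity: P = D₁ / (r − g) = $47,998.0000 / (0.069 − 0.03) = $1,230,717.95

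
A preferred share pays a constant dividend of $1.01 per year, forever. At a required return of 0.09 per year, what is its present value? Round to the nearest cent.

$11.22

Level perpetuity: PV = C / r = $1.01 / 0.09 = $11.22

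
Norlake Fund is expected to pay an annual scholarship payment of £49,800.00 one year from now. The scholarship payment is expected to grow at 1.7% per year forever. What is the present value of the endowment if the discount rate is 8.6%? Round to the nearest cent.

£721739.13

Growing perpetuity: P = D₁ / (r − g) = £49,800.0000 / (0.086 − 0.017) = £721,739.13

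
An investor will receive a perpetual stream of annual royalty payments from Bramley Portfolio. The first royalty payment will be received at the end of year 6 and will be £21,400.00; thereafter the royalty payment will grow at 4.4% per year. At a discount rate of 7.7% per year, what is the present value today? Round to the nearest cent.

£447529.14

Value at end of year 5: C₁ / (r − g) = £21,400.00 / (0.077 − 0.044) = £648,484.8485
Discount to today: PV = £648,484.8485 / (1 + 0.077)^5 = £648,484.8485 / 1.449034 = £447,529.14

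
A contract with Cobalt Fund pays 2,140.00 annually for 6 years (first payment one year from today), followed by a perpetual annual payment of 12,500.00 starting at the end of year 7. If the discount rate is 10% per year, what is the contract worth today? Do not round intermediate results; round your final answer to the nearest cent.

PV of 6-year annuity: 2,140.00 × [1 − (1+0.1)^−6] / 0.1 = 9320.25790
Perpetuity value at year 6: 12,500.00 / 0.1 = 125000.00000
PV of perpetuity: 125000.00000 / (1+0.1)^6 = 70559.24126
Total PV = 9320.25790 + 70559.24126 = 79879.49915

79879.50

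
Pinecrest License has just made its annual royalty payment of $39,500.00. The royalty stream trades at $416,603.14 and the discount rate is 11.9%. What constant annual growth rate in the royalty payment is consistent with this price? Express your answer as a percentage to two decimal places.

2.21%

P = D₀(1+g)/(r−g) ⇒ P(r−g) = D₀(1+g) ⇒ g(P+D₀) = P·r − D₀
g = (P·r − D₀)/(P + D₀) = ($416,603.14×0.119 − $39,500.00) / ($416,603.14 + $39,500.00) = 0.022091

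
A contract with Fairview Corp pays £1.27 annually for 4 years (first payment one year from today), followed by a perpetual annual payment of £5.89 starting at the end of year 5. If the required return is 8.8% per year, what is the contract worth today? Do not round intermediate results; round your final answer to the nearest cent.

PV of 4-year annuity: £1.27 × [1 − (1+0.088)^−4] / 0.088 = 4.13257
Perpetuity value at year 4: £5.89 / 0.088 = 66.93182
PV of perpetuity: 66.93182 / (1+0.088)^4 = 47.76580
Total PV = 4.13257 + 47.76580 = 51.89837

£51.90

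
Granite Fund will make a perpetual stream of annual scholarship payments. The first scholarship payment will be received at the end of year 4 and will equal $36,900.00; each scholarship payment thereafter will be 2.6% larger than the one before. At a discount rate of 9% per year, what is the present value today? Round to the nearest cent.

Value at end of year 3: C₁ / (r − g) = $36,900.00 / (0.09 − 0.026) = $576,562.5000
Discount to today: PV = $576,562.5000 / (1 + 0.09)^3 = $576,562.5000 / 1.295029 = $445,212.04

$445212.04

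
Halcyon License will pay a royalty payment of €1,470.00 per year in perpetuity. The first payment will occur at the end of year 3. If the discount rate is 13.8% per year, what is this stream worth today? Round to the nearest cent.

Value at end of year 2: C / r = €1,470.00 / 0.138 = €10,652.1739
Discount to today: PV = €10,652.1739 / (1 + 0.138)^2 = €10,652.1739 / 1.295044 = €8,225.34

€8225.34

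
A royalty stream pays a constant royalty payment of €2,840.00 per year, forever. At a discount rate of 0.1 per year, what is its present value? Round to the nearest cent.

€28400.00

Level perpetuity: PV = C / r = €2,840.00 / 0.1 = €28,400.00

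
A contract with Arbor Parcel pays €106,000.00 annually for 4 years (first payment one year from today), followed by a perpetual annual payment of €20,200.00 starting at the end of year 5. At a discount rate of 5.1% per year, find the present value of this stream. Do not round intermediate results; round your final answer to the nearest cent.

€699615.58

PV of 4-year annuity: €106,000.00 × [1 − (1+0.051)^−4] / 0.051 = 374999.28005
Perpetuity value at year 4: €20,200.00 / 0.051 = 396078.43137
PV of perpetuity: 396078.43137 / (1+0.051)^4 = 324616.30442
Total PV = 374999.28005 + 324616.30442 = 699615.58447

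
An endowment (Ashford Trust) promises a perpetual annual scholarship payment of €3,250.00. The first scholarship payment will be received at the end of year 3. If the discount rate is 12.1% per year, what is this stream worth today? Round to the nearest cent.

€21374.05

Value at end of year 2: C / r = €3,250.00 / 0.121 = €26,859.5041
Discount to today: PV = €26,859.5041 / (1 + 0.121)^2 = €26,859.5041 / 1.256641 = €21,374.05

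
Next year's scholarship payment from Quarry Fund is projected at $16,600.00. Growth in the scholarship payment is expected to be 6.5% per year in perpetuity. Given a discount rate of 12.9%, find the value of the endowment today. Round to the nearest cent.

Growing perpetuity: P = D₁ / (r − g) = $16,600.0000 / (0.129 − 0.065) = $259,375.00

$259375.00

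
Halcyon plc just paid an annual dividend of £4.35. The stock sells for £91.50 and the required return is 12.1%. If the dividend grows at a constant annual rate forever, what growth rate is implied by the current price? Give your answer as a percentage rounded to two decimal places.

P = D₀(1+g)/(r−g) ⇒ P(r−g) = D₀(1+g) ⇒ g(P+D₀) = P·r − D₀
g = (P·r − D₀)/(P + D₀) = (£91.50×0.121 − £4.35) / (£91.50 + £4.35) = 0.070125

7.01%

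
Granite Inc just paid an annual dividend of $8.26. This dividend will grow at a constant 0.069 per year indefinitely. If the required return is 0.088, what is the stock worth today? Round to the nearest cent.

D₁ = D₀ × (1 + g) = $8.26 × 1.069 = $8.8299
Growing perpetuity: P = D₁ / (r − g) = $8.8299 / (0.088 − 0.069) = $464.73

$464.73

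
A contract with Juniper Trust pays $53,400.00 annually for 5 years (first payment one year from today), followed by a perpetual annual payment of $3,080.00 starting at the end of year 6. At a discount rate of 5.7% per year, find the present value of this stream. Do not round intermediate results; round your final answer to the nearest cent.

PV of 5-year annuity: $53,400.00 × [1 − (1+0.057)^−5] / 0.057 = 226787.96383
Perpetuity value at year 5: $3,080.00 / 0.057 = 54035.08772
PV of perpetuity: 54035.08772 / (1+0.057)^5 = 40954.43363
Total PV = 226787.96383 + 40954.43363 = 267742.39745

$267742.40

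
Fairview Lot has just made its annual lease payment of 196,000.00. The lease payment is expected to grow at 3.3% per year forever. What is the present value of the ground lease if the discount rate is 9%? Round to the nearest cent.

3552070.18

D₁ = D₀ × (1 + g) = 196,000.00 × 1.033 = 202,468.0000
Growing perpetuity: P = D₁ / (r − g) = 202,468.0000 / (0.09 − 0.033) = 3,552,070.18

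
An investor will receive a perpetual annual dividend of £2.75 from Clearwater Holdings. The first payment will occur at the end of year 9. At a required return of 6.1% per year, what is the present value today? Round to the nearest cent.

£28.07

Value at end of year 8: C / r = £2.75 / 0.061 = £45.0820
Discount to today: PV = £45.0820 / (1 + 0.061)^8 = £45.0820 / 1.605917 = £28.07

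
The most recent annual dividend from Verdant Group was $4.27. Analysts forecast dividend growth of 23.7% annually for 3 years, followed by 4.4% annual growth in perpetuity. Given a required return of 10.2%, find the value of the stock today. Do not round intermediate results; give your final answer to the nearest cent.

$124.92

D_1 = 5.28199
D_2 = 6.53382
D_3 = 8.08234
Terminal value at year 3: TV = D_3×(1+g_2)/(r−g_2) = 8.43796/0.058 = 145.48207
P_0 = D_1/(1+r)^1 + D_2/(1+r)^2 + D_3/(1+r)^3 + TV/(1+r)^3
    = 4.79309 + 5.38027 + 6.03938 + 108.70880 = 124.92154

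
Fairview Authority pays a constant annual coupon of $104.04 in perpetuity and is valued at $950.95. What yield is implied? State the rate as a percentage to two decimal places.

P = C/r ⇒ r = C/P = $104.04/$950.95 = 0.109406

10.94%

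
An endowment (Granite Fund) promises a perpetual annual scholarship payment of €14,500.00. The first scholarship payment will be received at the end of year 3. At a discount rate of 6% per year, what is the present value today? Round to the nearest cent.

Value at end of year 2: C / r = €14,500.00 / 0.06 = €241,666.6667
Discount to today: PV = €241,666.6667 / (1 + 0.06)^2 = €241,666.6667 / 1.123600 = €215,082.47

€215082.47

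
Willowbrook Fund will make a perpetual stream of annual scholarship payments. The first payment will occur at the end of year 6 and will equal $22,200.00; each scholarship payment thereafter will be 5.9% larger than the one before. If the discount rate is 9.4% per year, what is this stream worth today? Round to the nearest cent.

Value at end of year 5: C₁ / (r − g) = $22,200.00 / (0.094 − 0.059) = $634,285.7143
Discount to today: PV = $634,285.7143 / (1 + 0.094)^5 = $634,285.7143 / 1.567064 = $404,760.68

$404760.68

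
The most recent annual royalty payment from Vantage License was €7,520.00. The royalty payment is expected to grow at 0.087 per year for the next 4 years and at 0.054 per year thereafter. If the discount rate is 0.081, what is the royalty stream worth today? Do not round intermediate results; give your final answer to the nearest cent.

D_1 = 8174.24000
D_2 = 8885.39888
D_3 = 9658.42858
D_4 = 10498.71187
Terminal value at year 4: TV = D_4×(1+g_2)/(r−g_2) = 11065.64231/0.027 = 409838.60408
P_0 = D_1/(1+r)^1 + D_2/(1+r)^2 + D_3/(1+r)^3 + D_4/(1+r)^4 + TV/(1+r)^4
    = 7561.73913 + 7603.70993 + 7645.91369 + 7688.35169 + 300130.46966 = 330630.18410

€330630.18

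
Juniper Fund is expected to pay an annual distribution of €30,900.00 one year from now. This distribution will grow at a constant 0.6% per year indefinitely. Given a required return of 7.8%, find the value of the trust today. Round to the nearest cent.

€429166.67

Growing perpetuity: P = D₁ / (r − g) = €30,900.0000 / (0.078 − 0.006) = €429,166.67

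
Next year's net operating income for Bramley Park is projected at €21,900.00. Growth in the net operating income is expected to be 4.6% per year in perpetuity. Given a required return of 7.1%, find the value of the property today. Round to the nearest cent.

Growing perpetuity: P = D₁ / (r − g) = €21,900.0000 / (0.071 − 0.046) = €876,000.00

€876000.00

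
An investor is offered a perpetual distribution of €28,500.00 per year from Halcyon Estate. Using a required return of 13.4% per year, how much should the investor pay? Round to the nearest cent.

€212686.57

Level perpetuity: PV = C / r = €28,500.00 / 0.134 = €212,686.57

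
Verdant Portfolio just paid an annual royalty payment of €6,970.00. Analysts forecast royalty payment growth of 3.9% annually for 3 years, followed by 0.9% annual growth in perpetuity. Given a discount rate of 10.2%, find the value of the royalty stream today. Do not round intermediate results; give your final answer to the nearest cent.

€81987.65

D_1 = 7241.83000
D_2 = 7524.26137
D_3 = 7817.70756
Terminal value at year 3: TV = D_3×(1+g_2)/(r−g_2) = 7888.06693/0.093 = 84817.92399
P_0 = D_1/(1+r)^1 + D_2/(1+r)^2 + D_3/(1+r)^3 + TV/(1+r)^3
    = 6571.53358 + 6195.84699 + 5841.63795 + 63378.63113 = 81987.64965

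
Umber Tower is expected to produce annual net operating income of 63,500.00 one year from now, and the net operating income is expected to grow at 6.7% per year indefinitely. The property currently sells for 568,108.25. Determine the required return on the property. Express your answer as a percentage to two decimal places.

P = D₁/(r − g) ⇒ r = D₁/P + g = 63,500.0000/568,108.25 + 0.067 = 0.111774 + 0.067 = 0.178774

17.88%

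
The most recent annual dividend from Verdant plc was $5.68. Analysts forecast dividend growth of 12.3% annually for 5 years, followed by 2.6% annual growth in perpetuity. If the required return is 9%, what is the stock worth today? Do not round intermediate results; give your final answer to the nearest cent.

D_1 = 6.37864
D_2 = 7.16321
D_3 = 8.04429
D_4 = 9.03374
D_5 = 10.14488
Terminal value at year 5: TV = D_5×(1+g_2)/(r−g_2) = 10.40865/0.064 = 162.63518
P_0 = D_1/(1+r)^1 + D_2/(1+r)^2 + D_3/(1+r)^3 + D_4/(1+r)^4 + D_5/(1+r)^5 + TV/(1+r)^5
    = 5.85196 + 6.02913 + 6.21167 + 6.39973 + 6.59348 + 105.70171 = 136.78768

$136.79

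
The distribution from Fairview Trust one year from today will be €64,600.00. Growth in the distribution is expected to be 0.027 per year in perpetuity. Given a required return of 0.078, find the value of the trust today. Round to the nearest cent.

€1266666.67

Growing perpetuity: P = D₁ / (r − g) = €64,600.0000 / (0.078 − 0.027) = €1,266,666.67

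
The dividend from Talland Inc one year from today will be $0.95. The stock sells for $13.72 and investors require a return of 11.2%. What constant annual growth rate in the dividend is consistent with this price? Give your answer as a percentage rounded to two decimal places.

4.28%

P = D₁/(r−g) ⇒ g = r − D₁/P = 0.112 − $0.95/$13.72 = 0.042758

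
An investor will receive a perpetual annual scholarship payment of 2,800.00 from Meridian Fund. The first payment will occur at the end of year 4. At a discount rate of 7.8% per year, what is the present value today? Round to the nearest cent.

28655.44

Value at end of year 3: C / r = 2,800.00 / 0.078 = 35,897.4359
Discount to today: PV = 35,897.4359 / (1 + 0.078)^3 = 35,897.4359 / 1.252727 = 28,655.44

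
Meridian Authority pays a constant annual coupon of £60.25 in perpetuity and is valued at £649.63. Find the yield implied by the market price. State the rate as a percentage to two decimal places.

P = C/r ⇒ r = C/P = £60.25/£649.63 = 0.092745

9.27%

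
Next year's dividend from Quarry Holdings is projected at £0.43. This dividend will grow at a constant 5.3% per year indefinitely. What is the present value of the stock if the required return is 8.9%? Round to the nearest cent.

£11.94

Growing perpetuity: P = D₁ / (r − g) = £0.4300 / (0.089 − 0.053) = £11.94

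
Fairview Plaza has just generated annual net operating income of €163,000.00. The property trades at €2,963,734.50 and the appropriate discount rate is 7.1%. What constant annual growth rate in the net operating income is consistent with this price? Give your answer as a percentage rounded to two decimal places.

P = D₀(1+g)/(r−g) ⇒ P(r−g) = D₀(1+g) ⇒ g(P+D₀) = P·r − D₀
g = (P·r − D₀)/(P + D₀) = (€2,963,734.50×0.071 − €163,000.00) / (€2,963,734.50 + €163,000.00) = 0.015168

1.52%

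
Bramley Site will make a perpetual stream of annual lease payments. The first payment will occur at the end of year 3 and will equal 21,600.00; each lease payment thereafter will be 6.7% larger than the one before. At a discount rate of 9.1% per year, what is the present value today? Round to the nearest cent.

756123.97

Value at end of year 2: C₁ / (r − g) = 21,600.00 / (0.091 − 0.067) = 900,000.0000
Discount to today: PV = 900,000.0000 / (1 + 0.091)^2 = 900,000.0000 / 1.190281 = 756,123.97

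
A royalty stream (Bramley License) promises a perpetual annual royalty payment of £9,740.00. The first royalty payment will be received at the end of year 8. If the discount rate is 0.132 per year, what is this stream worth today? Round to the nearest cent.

Value at end of year 7: C / r = £9,740.00 / 0.132 = £73,787.8788
Discount to today: PV = £73,787.8788 / (1 + 0.132)^7 = £73,787.8788 / 2.381908 = £30,978.48

£30978.48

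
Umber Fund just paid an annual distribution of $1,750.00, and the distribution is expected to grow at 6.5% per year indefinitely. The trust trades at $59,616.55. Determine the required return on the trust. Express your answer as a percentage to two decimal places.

9.63%

D₁ = $1,750.00 × 1.065 = $1,863.7500
P = D₁/(r − g) ⇒ r = D₁/P + g = $1,863.7500/$59,616.55 + 0.065 = 0.031262 + 0.065 = 0.096262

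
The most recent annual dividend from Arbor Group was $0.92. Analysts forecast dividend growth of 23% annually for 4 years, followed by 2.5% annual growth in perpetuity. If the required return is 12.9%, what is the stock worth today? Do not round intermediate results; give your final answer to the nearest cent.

$17.35

D_1 = 1.13160
D_2 = 1.39187
D_3 = 1.71200
D_4 = 2.10576
Terminal value at year 4: TV = D_4×(1+g_2)/(r−g_2) = 2.15840/0.104 = 20.75386
P_0 = D_1/(1+r)^1 + D_2/(1+r)^2 + D_3/(1+r)^3 + D_4/(1+r)^4 + TV/(1+r)^4
    = 1.00230 + 1.09197 + 1.18966 + 1.29608 + 12.77389 = 17.35390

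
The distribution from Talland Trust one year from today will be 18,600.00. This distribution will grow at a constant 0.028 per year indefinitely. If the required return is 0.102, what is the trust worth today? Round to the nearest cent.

Growing perpetuity: P = D₁ / (r − g) = 18,600.0000 / (0.102 − 0.028) = 251,351.35

251351.35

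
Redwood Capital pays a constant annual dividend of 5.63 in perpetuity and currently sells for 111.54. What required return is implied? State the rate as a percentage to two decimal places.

P = C/r ⇒ r = C/P = 5.63/111.54 = 0.050475

5.05%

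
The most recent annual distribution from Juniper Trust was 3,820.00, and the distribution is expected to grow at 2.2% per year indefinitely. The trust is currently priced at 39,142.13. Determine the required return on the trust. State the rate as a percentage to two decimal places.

D₁ = 3,820.00 × 1.022 = 3,904.0400
P = D₁/(r − g) ⇒ r = D₁/P + g = 3,904.0400/39,142.13 + 0.022 = 0.099740 + 0.022 = 0.121740

12.17%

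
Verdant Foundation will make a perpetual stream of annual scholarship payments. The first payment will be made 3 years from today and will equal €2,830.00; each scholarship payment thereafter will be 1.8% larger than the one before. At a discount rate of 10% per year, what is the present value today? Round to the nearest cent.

Value at end of year 2: C₁ / (r − g) = €2,830.00 / (0.1 − 0.018) = €34,512.1951
Discount to today: PV = €34,512.1951 / (1 + 0.1)^2 = €34,512.1951 / 1.210000 = €28,522.48

€28522.48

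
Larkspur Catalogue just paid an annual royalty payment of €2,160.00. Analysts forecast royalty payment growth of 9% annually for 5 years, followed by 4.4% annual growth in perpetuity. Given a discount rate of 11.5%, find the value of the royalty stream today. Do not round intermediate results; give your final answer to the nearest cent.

€38451.49

D_1 = 2354.40000
D_2 = 2566.29600
D_3 = 2797.26264
D_4 = 3049.01628
D_5 = 3323.42774
Terminal value at year 5: TV = D_5×(1+g_2)/(r−g_2) = 3469.65856/0.071 = 48868.43047
P_0 = D_1/(1+r)^1 + D_2/(1+r)^2 + D_3/(1+r)^3 + D_4/(1+r)^4 + D_5/(1+r)^5 + TV/(1+r)^5
    = 2111.56951 + 2064.22490 + 2017.94183 + 1972.69650 + 1928.46563 + 28356.59326 = 38451.49163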